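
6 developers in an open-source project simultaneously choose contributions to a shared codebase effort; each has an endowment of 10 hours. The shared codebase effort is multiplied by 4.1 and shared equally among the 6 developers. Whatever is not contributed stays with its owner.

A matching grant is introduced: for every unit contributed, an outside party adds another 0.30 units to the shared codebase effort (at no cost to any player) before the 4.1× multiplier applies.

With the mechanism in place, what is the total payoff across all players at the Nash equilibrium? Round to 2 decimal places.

The effective private return is 4.1 × 1.30 / 6 = 0.8883, which is still under 1, so the mechanism doesn't change anyone's dominant strategy: zero contribution.
Everyone keeps their endowment and the group total is 6 × 10 = 60.

60.00 hours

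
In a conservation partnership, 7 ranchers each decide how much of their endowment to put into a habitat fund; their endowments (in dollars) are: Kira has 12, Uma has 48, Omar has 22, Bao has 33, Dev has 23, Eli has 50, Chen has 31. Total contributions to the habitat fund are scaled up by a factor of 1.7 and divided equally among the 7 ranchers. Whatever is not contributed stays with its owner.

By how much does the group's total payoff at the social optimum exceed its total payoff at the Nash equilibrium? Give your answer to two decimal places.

153.30 dollars

The private return per contributed unit is 1.7/7 = 0.2429 < 1 for every player regardless of endowment, so the Nash equilibrium is zero contribution and the group total is Σ E_j = 12 + 48 + 22 + 33 + 23 + 50 + 31 = 219.
Each contributed unit returns 1.700 to the group, so the social optimum is full contribution by everyone: group total = 1.700 × 219 = 372.30.
Efficiency loss = (1.700 − 1) × 219 = 153.30.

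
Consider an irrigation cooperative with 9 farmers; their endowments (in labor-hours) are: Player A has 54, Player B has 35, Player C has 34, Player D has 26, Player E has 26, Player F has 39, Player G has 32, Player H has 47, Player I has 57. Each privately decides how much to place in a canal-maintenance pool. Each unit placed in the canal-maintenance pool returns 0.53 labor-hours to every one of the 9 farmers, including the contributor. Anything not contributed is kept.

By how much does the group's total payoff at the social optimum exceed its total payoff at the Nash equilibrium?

1319.50 labor-hours

The private return per contributed unit is 0.53 < 1 for everyone, so the Nash equilibrium is zero contribution and the group total is Σ E_j = 54 + 35 + 34 + 26 + 26 + 39 + 32 + 47 + 57 = 350.
Each contributed unit returns 4.770 to the group, so the social optimum is full contribution by everyone: group total = 4.770 × 350 = 1669.50.
Efficiency loss = (4.770 − 1) × 350 = 1319.50.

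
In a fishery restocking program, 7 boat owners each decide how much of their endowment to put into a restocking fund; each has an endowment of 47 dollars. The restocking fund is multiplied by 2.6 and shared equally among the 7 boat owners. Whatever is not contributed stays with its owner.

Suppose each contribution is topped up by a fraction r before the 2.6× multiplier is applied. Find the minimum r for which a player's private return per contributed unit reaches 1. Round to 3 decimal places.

With matching at rate r, one contributed unit becomes (1 + r) in the restocking fund and returns 2.6 × (1 + r) / 7 to the contributor.
Setting this equal to 1: 1 + r = 7/2.6 = 2.6923.
So the minimum matching rate is r = 2.6923 − 1 = 1.692.

1.692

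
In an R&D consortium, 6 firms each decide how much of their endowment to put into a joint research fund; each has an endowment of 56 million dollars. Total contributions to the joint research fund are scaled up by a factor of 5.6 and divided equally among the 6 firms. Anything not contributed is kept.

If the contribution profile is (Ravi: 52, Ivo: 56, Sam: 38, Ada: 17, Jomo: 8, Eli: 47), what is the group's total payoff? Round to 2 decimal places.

Total contributed: 52 + 56 + 38 + 17 + 8 + 47 = 218; total kept: 6 × 56 − 218 = 118.
The joint research fund pays out 5.6 × 218 = 1220.80 in aggregate.
Group total = 118 + 1220.80 = 1338.80.

1338.80 million dollars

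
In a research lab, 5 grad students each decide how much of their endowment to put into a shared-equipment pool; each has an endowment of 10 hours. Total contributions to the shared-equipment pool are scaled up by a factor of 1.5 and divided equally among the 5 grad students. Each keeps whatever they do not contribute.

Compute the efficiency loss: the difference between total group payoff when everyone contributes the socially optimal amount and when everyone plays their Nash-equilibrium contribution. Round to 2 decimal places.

Each contributed unit returns 1.5/5 = 0.3000 to its contributor — below 1 — so contributing 0 is dominant for every player. At the Nash equilibrium everyone keeps their 10, and the group total is 5 × 10 = 50.
Each contributed unit returns 1.500 to the group as a whole (0.3000 to each of 5 players), which exceeds 1, so the social optimum is full contribution: group total = 1.500 × 50 = 75.00.
Efficiency loss = 75.00 − 50 = 25.00.

25.00 hours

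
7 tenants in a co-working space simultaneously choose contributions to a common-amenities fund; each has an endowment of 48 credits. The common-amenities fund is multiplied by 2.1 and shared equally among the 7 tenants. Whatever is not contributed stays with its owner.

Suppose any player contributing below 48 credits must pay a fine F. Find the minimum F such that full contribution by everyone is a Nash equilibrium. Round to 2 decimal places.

Given the others contribute fully, the best deviation is to contribute 0 (any partial contribution still incurs the fine and gives up units whose private return 0.3000 is below 1).
Deviating from 48 to 0 saves 48 credits but forfeits the deviator's share of the drop in the common-amenities fund: 2.1/7 × 48 = 14.40.
So the deviation gain is 48 − 14.40 = 33.60, and the fine must be at least 33.60 credits to wipe it out.

33.60 credits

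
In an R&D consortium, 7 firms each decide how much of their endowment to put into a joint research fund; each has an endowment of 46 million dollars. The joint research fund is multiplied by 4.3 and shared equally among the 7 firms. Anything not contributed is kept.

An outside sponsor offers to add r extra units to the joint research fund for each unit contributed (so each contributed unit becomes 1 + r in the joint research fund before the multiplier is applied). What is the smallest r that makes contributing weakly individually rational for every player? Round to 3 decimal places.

With matching at rate r, one contributed unit becomes (1 + r) in the joint research fund and returns 4.3 × (1 + r) / 7 to the contributor.
Setting this equal to 1: 1 + r = 7/4.3 = 1.6279.
So the minimum matching rate is r = 1.6279 − 1 = 0.628.

0.628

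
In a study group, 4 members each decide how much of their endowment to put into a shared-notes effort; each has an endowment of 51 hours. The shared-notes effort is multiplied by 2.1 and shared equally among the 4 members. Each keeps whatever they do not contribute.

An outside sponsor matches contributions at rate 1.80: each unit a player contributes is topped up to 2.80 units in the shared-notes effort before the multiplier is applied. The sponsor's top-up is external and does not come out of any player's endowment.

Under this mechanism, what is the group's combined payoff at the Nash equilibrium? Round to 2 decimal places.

1199.52 hours

Under the mechanism each unit contributed yields 2.1 × 2.80 / 4 = 1.4700 back to its contributor per unit of net cost, which exceeds 1, making full contribution the dominant choice for everyone.
At the Nash equilibrium everyone contributes 51. Group total payoff = 2.1 × 2.80 × 204 = 1199.52.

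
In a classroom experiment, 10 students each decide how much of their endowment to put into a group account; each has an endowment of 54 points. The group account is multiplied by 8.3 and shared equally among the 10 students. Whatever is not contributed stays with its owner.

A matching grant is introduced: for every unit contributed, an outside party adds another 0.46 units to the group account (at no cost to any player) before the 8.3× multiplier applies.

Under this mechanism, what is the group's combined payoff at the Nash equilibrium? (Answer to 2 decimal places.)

With the mechanism, a contributed unit returns 8.3 × 1.46 / 10 = 1.2118 per unit of net cost to the contributor — now above 1 — so contributing fully is weakly dominant for every player.
So the Nash equilibrium is full contribution by all 10; the group earns 8.3 × 1.46 × 540 = 6543.72.

6543.72 points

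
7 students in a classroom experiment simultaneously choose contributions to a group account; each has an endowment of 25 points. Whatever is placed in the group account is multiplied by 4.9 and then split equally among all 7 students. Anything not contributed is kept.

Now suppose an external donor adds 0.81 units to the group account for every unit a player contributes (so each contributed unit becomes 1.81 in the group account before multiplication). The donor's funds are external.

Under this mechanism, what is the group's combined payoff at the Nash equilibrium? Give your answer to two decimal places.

1552.08 points

The effective private return per unit is now 4.9 × 1.81 / 7 = 1.2670 > 1, so every player's dominant strategy flips to full contribution.
At the Nash equilibrium everyone contributes 25. Group total payoff = 4.9 × 1.81 × 175 = 1552.08.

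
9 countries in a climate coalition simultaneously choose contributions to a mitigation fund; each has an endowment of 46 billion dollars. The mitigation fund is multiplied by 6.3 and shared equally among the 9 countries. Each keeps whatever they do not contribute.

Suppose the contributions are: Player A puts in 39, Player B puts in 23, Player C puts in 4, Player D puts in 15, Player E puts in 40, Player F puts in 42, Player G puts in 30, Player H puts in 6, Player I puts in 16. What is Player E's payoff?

Total contributed: 39 + 23 + 4 + 15 + 40 + 42 + 30 + 6 + 16 = 215.
Each receives 6.3 × 215 / 9 = 150.50 from the mitigation fund.
Player E keeps 46 − 40 = 6, so Player E's payoff is 6 + 150.50 = 156.50.

156.50 billion dollars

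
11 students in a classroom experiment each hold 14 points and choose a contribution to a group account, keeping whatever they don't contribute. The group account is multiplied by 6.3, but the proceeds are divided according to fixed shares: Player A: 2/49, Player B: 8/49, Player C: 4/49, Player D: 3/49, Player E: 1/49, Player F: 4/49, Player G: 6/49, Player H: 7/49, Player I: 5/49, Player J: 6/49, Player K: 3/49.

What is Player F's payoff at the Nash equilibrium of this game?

21.20 points

A player with share s gets back 6.3·s per unit contributed, so full contribution is dominant for anyone with s > 1/6.3 = 0.1587 and zero contribution is dominant for anyone below.
The only share above 0.1587 is Player B's 8/49, contributing 14; the remaining 10 contribute 0. Total contributed: 14.
Player F keeps 14 and receives 6.3 × 14 × 4/49 = 7.20 from the group account, for a payoff of 21.20.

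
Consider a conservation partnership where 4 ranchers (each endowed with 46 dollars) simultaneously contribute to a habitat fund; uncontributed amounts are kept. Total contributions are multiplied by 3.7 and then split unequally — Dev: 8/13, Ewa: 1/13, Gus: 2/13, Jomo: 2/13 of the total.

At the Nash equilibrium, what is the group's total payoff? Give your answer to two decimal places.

308.20 dollars

A player with share s gets back 3.7·s per unit contributed, so full contribution is dominant for anyone with s > 1/3.7 = 0.2703 and zero contribution is dominant for anyone below.
The only share above 0.2703 is Dev's 8/13, contributing 46; the remaining 3 contribute 0. Total contributed: 46.
The habitat fund pays out 3.7 × 46 = 170.20 in total (split across the unequal shares, but the aggregate is all that matters for the group sum).
The 3 free-riders keep 46 each, adding 138. Group total = 138 + 170.20 = 308.20.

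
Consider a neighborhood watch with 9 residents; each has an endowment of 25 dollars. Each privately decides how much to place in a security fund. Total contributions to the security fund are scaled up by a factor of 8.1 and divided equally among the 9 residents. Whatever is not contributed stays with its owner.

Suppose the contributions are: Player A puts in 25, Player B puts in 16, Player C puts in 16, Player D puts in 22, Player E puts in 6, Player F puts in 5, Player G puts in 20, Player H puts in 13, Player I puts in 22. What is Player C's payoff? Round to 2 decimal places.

139.50 dollars

Total contributed: 25 + 16 + 16 + 22 + 6 + 5 + 20 + 13 + 22 = 145.
Each receives 8.1 × 145 / 9 = 130.50 from the security fund.
Player C keeps 25 − 16 = 9, so Player C's payoff is 9 + 130.50 = 139.50.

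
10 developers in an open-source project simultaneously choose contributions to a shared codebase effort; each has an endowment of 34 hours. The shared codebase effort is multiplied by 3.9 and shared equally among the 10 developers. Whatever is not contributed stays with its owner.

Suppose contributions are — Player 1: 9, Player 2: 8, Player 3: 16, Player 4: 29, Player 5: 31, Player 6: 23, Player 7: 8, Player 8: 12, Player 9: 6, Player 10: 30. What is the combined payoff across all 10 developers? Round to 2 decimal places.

Total contributed: 9 + 8 + 16 + 29 + 31 + 23 + 8 + 12 + 6 + 30 = 172; total kept: 10 × 34 − 172 = 168.
The shared codebase effort pays out 3.9 × 172 = 670.80 in aggregate.
Group total = 168 + 670.80 = 838.80.

838.80 hours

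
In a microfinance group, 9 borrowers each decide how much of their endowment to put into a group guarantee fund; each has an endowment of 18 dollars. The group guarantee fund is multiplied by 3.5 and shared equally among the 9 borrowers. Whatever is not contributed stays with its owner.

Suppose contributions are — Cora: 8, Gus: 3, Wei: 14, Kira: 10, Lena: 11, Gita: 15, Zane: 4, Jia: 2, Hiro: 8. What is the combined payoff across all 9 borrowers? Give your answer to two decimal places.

Total contributed: 8 + 3 + 14 + 10 + 11 + 15 + 4 + 2 + 8 = 75; total kept: 9 × 18 − 75 = 87.
The group guarantee fund pays out 3.5 × 75 = 262.50 in aggregate.
Group total = 87 + 262.50 = 349.50.

349.50 dollars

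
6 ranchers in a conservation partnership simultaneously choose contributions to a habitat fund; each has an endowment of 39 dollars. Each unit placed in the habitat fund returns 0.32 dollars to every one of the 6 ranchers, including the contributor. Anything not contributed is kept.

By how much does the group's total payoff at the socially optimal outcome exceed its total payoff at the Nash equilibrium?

215.28 dollars

The private return per contributed unit is 0.32 < 1, so contributing 0 is dominant for every player. At the Nash equilibrium everyone keeps their 39, and the group total is 6 × 39 = 234.
Each contributed unit returns 1.920 to the group as a whole (0.32 to each of 6 players), which exceeds 1, so the social optimum is full contribution: group total = 1.920 × 234 = 449.28.
Efficiency loss = 449.28 − 234 = 215.28.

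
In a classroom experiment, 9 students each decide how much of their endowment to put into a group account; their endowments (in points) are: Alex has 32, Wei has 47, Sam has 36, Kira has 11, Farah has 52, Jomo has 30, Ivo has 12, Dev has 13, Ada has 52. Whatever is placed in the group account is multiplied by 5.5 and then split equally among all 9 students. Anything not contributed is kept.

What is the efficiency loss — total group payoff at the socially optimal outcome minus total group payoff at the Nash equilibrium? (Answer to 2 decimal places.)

1282.50 points

The private return per contributed unit is 5.5/9 = 0.6111 < 1 for every player regardless of endowment, so the Nash equilibrium is zero contribution and the group total is Σ E_j = 32 + 47 + 36 + 11 + 52 + 30 + 12 + 13 + 52 = 285.
Each contributed unit returns 5.500 to the group, so the social optimum is full contribution by everyone: group total = 5.500 × 285 = 1567.50.
Efficiency loss = (5.500 − 1) × 285 = 1282.50.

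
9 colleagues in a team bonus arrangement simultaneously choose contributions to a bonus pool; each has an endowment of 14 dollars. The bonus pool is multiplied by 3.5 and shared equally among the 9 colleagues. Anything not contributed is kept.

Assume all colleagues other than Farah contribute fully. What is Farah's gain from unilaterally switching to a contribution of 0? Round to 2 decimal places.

8.56 dollars

Switching from a contribution of 14 to 0 lets Farah keep an extra 14 dollars, but lowers the bonus pool by 14, which costs Farah their own share of that drop: 3.5/9 × 14 = 5.44.
Net gain = 14 − 5.44 = 8.56. The private return per contributed unit (0.3889) is below 1, so free-riding is indeed the best response regardless of what the others do.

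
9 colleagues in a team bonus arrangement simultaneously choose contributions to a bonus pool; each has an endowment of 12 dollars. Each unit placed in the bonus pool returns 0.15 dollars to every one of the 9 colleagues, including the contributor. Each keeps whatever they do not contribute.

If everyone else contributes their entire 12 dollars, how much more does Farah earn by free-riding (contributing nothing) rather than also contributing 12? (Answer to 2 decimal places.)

Switching from a contribution of 12 to 0 lets Farah keep an extra 12 dollars, but lowers the bonus pool by 12, which costs Farah their own share of that drop: 0.15 × 12 = 1.80.
Net gain = 12 − 1.80 = 10.20. The private return per contributed unit (0.15) is below 1, so free-riding is indeed the best response regardless of what the others do.

10.20 dollars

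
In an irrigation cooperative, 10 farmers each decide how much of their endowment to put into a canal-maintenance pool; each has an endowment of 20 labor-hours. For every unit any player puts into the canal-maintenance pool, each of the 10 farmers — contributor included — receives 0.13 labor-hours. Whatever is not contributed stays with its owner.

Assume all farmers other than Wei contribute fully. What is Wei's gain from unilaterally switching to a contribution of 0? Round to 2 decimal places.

17.40 labor-hours

Switching from a contribution of 20 to 0 lets Wei keep an extra 20 labor-hours, but lowers the canal-maintenance pool by 20, which costs Wei their own share of that drop: 0.13 × 20 = 2.60.
Net gain = 20 − 2.60 = 17.40. The private return per contributed unit (0.13) is below 1, so free-riding is indeed the best response regardless of what the others do.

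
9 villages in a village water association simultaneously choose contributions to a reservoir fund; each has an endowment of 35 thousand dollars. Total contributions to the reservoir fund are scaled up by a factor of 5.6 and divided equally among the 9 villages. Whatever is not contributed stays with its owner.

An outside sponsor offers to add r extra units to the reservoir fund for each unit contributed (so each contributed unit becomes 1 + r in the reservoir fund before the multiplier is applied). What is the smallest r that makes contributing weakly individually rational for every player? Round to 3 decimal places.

0.607

With matching at rate r, one contributed unit becomes (1 + r) in the reservoir fund and returns 5.6 × (1 + r) / 9 to the contributor.
Setting this equal to 1: 1 + r = 9/5.6 = 1.6071.
So the minimum matching rate is r = 1.6071 − 1 = 0.607.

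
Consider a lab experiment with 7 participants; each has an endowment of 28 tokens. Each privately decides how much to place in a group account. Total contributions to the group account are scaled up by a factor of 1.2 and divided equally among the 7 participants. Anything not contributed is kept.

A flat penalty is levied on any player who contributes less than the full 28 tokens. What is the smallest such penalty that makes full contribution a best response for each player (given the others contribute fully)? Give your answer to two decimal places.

23.20 tokens

Given the others contribute fully, the best deviation is to contribute 0 (any partial contribution still incurs the fine and gives up units whose private return 0.1714 is below 1).
Deviating from 28 to 0 saves 28 tokens but forfeits the deviator's share of the drop in the group account: 1.2/7 × 28 = 4.80.
So the deviation gain is 28 − 4.80 = 23.20, and the fine must be at least 23.20 tokens to wipe it out.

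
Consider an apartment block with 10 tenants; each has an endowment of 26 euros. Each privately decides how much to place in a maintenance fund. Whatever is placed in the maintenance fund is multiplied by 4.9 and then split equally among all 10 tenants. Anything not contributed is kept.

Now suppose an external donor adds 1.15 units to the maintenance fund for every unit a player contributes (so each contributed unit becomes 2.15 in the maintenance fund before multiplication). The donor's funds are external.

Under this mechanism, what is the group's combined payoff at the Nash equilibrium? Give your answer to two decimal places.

2739.10 euros

Under the mechanism each unit contributed yields 4.9 × 2.15 / 10 = 1.0535 back to its contributor per unit of net cost, which exceeds 1, making full contribution the dominant choice for everyone.
So the Nash equilibrium is full contribution by all 10; the group earns 4.9 × 2.15 × 260 = 2739.10.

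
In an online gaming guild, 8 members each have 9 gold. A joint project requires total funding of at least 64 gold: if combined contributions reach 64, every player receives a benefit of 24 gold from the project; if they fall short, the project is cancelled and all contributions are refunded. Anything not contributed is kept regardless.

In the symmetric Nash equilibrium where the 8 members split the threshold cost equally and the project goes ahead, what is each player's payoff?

25 gold

Equal share of the threshold: 64/8 = 8.
At this profile no one gains by cutting their contribution: any cut drops the total below 64, the project is cancelled, contributions are refunded, and the deviator ends with 9, which is less than 9 − 8 + 24 = 25. Contributing more than 8 just wastes the excess. So contributing exactly 8 is a best response.
Each player's payoff: 9 − 8 + 24 = 25.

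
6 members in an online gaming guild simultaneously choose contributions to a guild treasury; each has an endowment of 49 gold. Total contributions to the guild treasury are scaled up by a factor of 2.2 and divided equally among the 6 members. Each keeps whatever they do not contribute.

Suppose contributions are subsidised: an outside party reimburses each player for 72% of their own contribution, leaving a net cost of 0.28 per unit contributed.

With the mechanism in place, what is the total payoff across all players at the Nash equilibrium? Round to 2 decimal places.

858.48 gold

Under the mechanism each unit contributed yields (2.2/6) / 0.28 = 1.3095 back to its contributor per unit of net cost, which exceeds 1, making full contribution the dominant choice for everyone.
So the Nash equilibrium is full contribution by all 6; the group earns 6 × (49 × 0.72 + 2.2 × 49) = 858.48.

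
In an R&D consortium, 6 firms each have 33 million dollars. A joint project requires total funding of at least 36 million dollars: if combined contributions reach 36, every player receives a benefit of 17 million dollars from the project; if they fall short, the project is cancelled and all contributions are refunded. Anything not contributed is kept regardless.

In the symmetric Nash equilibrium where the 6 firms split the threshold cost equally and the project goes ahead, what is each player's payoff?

Equal share of the threshold: 36/6 = 6.
At this profile no one gains by cutting their contribution: any cut drops the total below 36, the project is cancelled, contributions are refunded, and the deviator ends with 33, which is less than 33 − 6 + 17 = 44. Contributing more than 6 just wastes the excess. So contributing exactly 6 is a best response.
Each player's payoff: 33 − 6 + 17 = 44.

44 million dollars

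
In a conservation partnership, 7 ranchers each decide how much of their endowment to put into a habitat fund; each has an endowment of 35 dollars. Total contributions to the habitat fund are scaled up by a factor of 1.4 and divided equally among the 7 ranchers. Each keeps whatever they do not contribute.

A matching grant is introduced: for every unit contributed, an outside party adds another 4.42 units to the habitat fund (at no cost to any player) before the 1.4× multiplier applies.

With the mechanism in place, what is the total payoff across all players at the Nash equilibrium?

1859.06 dollars

With the mechanism, a contributed unit returns 1.4 × 5.42 / 7 = 1.0840 per unit of net cost to the contributor — now above 1 — so contributing fully is weakly dominant for every player.
So the Nash equilibrium is full contribution by all 7; the group earns 1.4 × 5.42 × 245 = 1859.06.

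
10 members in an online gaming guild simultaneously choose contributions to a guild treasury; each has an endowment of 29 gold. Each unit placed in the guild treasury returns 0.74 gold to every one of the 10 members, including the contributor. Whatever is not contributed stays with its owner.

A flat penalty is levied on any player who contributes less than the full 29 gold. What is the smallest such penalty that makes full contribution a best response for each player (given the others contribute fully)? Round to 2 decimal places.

Given the others contribute fully, the best deviation is to contribute 0 (any partial contribution still incurs the fine and gives up units whose private return 0.74 is below 1).
Deviating from 29 to 0 saves 29 gold but forfeits the deviator's share of the drop in the guild treasury: 0.74 × 29 = 21.46.
So the deviation gain is 29 − 21.46 = 7.54, and the fine must be at least 7.54 gold to wipe it out.

7.54 gold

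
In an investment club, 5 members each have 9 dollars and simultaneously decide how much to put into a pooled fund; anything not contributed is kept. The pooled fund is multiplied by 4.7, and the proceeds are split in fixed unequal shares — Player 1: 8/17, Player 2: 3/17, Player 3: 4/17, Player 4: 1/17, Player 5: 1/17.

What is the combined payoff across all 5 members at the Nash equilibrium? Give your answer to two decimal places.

For player j, contributing a unit is worthwhile iff 4.7 × (j's share) ≥ 1, i.e. iff j's share is at least 0.2128.
Player 1 and Player 3 are above the threshold, contributing 9 each; the remaining 3 contribute 0. Total contributed: 18.
The pooled fund pays out 4.7 × 18 = 84.60 in total (split across the unequal shares, but the aggregate is all that matters for the group sum).
The 3 free-riders keep 9 each, adding 27. Group total = 27 + 84.60 = 111.60.

111.60 dollars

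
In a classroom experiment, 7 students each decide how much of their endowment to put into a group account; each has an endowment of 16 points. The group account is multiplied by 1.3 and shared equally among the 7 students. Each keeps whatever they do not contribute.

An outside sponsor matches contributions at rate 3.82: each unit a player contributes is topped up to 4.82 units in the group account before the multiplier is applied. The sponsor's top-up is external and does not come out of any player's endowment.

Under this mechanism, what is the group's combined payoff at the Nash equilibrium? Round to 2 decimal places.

The effective private return is 1.3 × 4.82 / 7 = 0.8951, which is still under 1, so the mechanism doesn't change anyone's dominant strategy: zero contribution.
Everyone keeps their endowment and the group total is 7 × 16 = 112.

112.00 points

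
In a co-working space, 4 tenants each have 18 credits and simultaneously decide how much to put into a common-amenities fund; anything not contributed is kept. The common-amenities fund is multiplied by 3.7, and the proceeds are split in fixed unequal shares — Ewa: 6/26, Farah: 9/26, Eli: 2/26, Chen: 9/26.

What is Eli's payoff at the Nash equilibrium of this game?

Player j's private return per contributed unit is 3.7 × (j's share). Contributing is weakly dominant for j when that share is at least 1/3.7 = 0.2703, and contributing 0 is dominant otherwise.
Farah and Chen clear that bar, contributing 18 each; the remaining 2 contribute 0. Total contributed: 36.
Eli keeps 18 and receives 3.7 × 36 × 2/26 = 10.25 from the common-amenities fund, for a payoff of 28.25.

28.25 credits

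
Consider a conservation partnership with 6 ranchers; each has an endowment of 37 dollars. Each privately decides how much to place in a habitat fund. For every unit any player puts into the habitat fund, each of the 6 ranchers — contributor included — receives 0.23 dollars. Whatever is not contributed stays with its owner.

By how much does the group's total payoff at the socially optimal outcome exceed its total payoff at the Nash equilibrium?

84.36 dollars

The private return per contributed unit is 0.23 < 1, so contributing 0 is dominant for every player. At the Nash equilibrium everyone keeps their 37, and the group total is 6 × 37 = 222.
Each contributed unit returns 1.380 to the group as a whole (0.23 to each of 6 players), which exceeds 1, so the social optimum is full contribution: group total = 1.380 × 222 = 306.36.
Efficiency loss = 306.36 − 222 = 84.36.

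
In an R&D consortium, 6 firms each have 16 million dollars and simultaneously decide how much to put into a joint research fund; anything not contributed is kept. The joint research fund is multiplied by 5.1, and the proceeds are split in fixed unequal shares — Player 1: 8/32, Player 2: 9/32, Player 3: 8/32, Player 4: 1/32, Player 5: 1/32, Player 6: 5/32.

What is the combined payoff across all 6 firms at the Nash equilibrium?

292.80 million dollars

Each unit j contributes comes back to j as 5.1 × (j's share), so j prefers to contribute only if that share exceeds 1/5.1 = 0.1961; otherwise keeping the unit dominates.
The shares above 0.1961 belong to Player 1, Player 2 and Player 3, contributing 16 each; the remaining 3 contribute 0. Total contributed: 48.
The joint research fund pays out 5.1 × 48 = 244.80 in total (split across the unequal shares, but the aggregate is all that matters for the group sum).
The 3 free-riders keep 16 each, adding 48. Group total = 48 + 244.80 = 292.80.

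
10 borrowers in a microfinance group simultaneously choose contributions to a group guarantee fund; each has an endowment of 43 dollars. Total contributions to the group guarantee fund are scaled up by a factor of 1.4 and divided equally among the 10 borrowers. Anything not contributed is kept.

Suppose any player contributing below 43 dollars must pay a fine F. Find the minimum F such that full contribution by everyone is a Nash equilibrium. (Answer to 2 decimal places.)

Given the others contribute fully, the best deviation is to contribute 0 (any partial contribution still incurs the fine and gives up units whose private return 0.1400 is below 1).
Deviating from 43 to 0 saves 43 dollars but forfeits the deviator's share of the drop in the group guarantee fund: 1.4/10 × 43 = 6.02.
So the deviation gain is 43 − 6.02 = 36.98, and the fine must be at least 36.98 dollars to wipe it out.

36.98 dollars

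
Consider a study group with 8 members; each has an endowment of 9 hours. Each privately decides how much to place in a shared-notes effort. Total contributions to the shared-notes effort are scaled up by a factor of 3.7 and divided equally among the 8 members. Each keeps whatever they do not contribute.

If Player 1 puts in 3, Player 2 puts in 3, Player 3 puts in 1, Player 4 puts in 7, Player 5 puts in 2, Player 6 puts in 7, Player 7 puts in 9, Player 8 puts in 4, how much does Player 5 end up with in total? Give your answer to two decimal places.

Total contributed: 3 + 3 + 1 + 7 + 2 + 7 + 9 + 4 = 36.
Each receives 3.7 × 36 / 8 = 16.65 from the shared-notes effort.
Player 5 keeps 9 − 2 = 7, so Player 5's payoff is 7 + 16.65 = 23.65.

23.65 hours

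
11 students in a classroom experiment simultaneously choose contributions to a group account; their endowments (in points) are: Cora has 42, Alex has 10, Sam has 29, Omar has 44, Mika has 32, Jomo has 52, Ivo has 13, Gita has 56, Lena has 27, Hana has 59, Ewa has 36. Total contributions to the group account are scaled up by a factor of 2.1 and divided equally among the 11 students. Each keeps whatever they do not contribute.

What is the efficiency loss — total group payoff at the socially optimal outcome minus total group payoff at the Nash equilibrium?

The private return per contributed unit is 2.1/11 = 0.1909 < 1 for every player regardless of endowment, so the Nash equilibrium is zero contribution and the group total is Σ E_j = 42 + 10 + 29 + 44 + 32 + 52 + 13 + 56 + 27 + 59 + 36 = 400.
Each contributed unit returns 2.100 to the group, so the social optimum is full contribution by everyone: group total = 2.100 × 400 = 840.00.
Efficiency loss = (2.100 − 1) × 400 = 440.00.

440.00 points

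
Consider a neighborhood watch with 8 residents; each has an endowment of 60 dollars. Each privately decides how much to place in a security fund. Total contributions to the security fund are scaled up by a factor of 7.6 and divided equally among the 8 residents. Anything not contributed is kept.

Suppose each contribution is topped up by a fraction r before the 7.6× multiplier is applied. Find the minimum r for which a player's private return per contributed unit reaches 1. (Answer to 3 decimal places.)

With matching at rate r, one contributed unit becomes (1 + r) in the security fund and returns 7.6 × (1 + r) / 8 to the contributor.
Setting this equal to 1: 1 + r = 8/7.6 = 1.0526.
So the minimum matching rate is r = 1.0526 − 1 = 0.053.

0.053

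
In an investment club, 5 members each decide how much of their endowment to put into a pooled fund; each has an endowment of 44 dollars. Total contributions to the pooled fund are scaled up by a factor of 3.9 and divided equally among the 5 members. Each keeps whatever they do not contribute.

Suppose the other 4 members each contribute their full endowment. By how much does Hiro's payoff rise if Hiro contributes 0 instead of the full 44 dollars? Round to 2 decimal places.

Switching from a contribution of 44 to 0 lets Hiro keep an extra 44 dollars, but lowers the pooled fund by 44, which costs Hiro their own share of that drop: 3.9/5 × 44 = 34.32.
Net gain = 44 − 34.32 = 9.68. The private return per contributed unit (0.7800) is below 1, so free-riding is indeed the best response regardless of what the others do.

9.68 dollars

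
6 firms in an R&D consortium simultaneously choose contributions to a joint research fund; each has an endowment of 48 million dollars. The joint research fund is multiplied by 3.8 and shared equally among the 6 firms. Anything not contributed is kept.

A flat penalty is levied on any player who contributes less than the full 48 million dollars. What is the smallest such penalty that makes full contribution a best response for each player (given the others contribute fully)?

Given the others contribute fully, the best deviation is to contribute 0 (any partial contribution still incurs the fine and gives up units whose private return 0.6333 is below 1).
Deviating from 48 to 0 saves 48 million dollars but forfeits the deviator's share of the drop in the joint research fund: 3.8/6 × 48 = 30.40.
So the deviation gain is 48 − 30.40 = 17.60, and the fine must be at least 17.60 million dollars to wipe it out.

17.60 million dollars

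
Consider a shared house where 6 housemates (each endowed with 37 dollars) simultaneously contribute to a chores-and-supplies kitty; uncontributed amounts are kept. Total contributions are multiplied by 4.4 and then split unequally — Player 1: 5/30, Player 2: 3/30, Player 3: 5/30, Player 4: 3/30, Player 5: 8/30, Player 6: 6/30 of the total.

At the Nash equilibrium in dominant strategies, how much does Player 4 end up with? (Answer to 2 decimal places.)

Player j's private return per contributed unit is 4.4 × (j's share). Contributing is weakly dominant for j when that share is at least 1/4.4 = 0.2273, and contributing 0 is dominant otherwise.
Player 5 alone (share 8/30) is above the threshold, contributing 37; the remaining 5 contribute 0. Total contributed: 37.
Player 4 keeps 37 and receives 4.4 × 37 × 3/30 = 16.28 from the chores-and-supplies kitty, for a payoff of 53.28.

53.28 dollars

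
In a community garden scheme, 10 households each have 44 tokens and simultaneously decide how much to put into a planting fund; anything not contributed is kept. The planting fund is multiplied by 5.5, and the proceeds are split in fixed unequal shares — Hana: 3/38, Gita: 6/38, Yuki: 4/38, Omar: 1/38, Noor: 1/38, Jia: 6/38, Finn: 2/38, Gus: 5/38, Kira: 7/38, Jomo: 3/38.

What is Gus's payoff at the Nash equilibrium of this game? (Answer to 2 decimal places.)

Player j's private return per contributed unit is 5.5 × (j's share). Contributing is weakly dominant for j when that share is at least 1/5.5 = 0.1818, and contributing 0 is dominant otherwise.
Kira alone (share 7/38) is above the threshold, contributing 44; the remaining 9 contribute 0. Total contributed: 44.
Gus keeps 44 and receives 5.5 × 44 × 5/38 = 31.84 from the planting fund, for a payoff of 75.84.

75.84 tokens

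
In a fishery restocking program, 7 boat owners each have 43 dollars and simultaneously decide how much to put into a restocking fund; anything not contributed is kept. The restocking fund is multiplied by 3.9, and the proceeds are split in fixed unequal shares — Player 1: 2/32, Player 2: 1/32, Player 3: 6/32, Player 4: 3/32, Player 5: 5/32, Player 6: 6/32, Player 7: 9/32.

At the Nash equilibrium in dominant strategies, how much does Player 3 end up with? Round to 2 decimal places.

A player with share s gets back 3.9·s per unit contributed, so full contribution is dominant for anyone with s > 1/3.9 = 0.2564 and zero contribution is dominant for anyone below.
Player 7 alone (share 9/32) is above the threshold, contributing 43; the remaining 6 contribute 0. Total contributed: 43.
Player 3 keeps 43 and receives 3.9 × 43 × 6/32 = 31.44 from the restocking fund, for a payoff of 74.44.

74.44 dollars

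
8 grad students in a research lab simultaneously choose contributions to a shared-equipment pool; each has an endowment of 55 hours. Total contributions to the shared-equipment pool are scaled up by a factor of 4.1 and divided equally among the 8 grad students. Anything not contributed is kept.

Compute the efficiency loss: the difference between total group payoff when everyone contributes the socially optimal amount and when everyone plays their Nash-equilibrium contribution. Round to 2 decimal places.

Each contributed unit returns 4.1/8 = 0.5125 to its contributor — below 1 — so contributing 0 is dominant for every player. At the Nash equilibrium everyone keeps their 55, and the group total is 8 × 55 = 440.
Each contributed unit returns 4.100 to the group as a whole (0.5125 to each of 8 players), which exceeds 1, so the social optimum is full contribution: group total = 4.100 × 440 = 1804.00.
Efficiency loss = 1804.00 − 440 = 1364.00.

1364.00 hours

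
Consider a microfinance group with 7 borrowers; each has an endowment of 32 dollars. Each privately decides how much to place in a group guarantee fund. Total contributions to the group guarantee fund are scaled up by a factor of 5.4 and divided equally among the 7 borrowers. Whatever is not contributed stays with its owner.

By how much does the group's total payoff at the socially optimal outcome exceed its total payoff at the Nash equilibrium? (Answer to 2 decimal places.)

985.60 dollars

Each contributed unit returns 5.4/7 = 0.7714 to its contributor — below 1 — so contributing 0 is dominant for every player. At the Nash equilibrium everyone keeps their 32, and the group total is 7 × 32 = 224.
Each contributed unit returns 5.400 to the group as a whole (0.7714 to each of 7 players), which exceeds 1, so the social optimum is full contribution: group total = 5.400 × 224 = 1209.60.
Efficiency loss = 1209.60 − 224 = 985.60.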